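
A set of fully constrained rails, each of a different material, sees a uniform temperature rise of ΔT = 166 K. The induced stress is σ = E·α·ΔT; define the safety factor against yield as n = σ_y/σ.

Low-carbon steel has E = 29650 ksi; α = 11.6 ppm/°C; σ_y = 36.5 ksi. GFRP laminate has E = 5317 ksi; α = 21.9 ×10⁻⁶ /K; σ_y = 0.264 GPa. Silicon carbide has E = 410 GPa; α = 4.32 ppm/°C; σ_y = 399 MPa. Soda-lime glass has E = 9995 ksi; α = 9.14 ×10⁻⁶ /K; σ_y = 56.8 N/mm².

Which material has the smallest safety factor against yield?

soda-lime glass

With everything in SI (GPa, ×10⁻⁶/K, MPa):
  low-carbon steel: E = 204.4, α = 11.6, σ_y = 251.7 → σ = 394 MPa, n = 0.639
  GFRP laminate: E = 36.66, α = 21.9, σ_y = 264.0 → σ = 133 MPa, n = 1.98
  silicon carbide: E = 410.0, α = 4.32, σ_y = 399.0 → σ = 294 MPa, n = 1.36
  soda-lime glass: E = 68.91, α = 9.14, σ_y = 56.80 → σ = 105 MPa, n = 0.543
The minimum is soda-lime glass at n = 0.543.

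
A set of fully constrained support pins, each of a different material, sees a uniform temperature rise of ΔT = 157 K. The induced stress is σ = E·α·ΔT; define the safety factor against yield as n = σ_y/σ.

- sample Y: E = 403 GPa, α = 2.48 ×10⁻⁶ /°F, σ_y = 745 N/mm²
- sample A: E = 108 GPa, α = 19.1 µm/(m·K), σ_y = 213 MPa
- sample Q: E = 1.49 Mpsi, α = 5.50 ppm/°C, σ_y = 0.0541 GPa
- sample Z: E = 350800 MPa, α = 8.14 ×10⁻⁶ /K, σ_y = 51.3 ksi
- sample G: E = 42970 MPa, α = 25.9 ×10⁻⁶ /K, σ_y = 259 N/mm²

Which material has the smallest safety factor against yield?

sample A

Per material, after unit conversion:
  sample Y: E = 403.0, α = 4.46, σ_y = 745.0 → σ = 282 MPa, n = 2.64
  sample A: E = 108.0, α = 19.1, σ_y = 213.0 → σ = 324 MPa, n = 0.658
  sample Q: E = 10.27, α = 5.50, σ_y = 54.10 → σ = 8.87 MPa, n = 6.10
  sample Z: E = 350.8, α = 8.14, σ_y = 353.7 → σ = 448 MPa, n = 0.789
  sample G: E = 42.97, α = 25.9, σ_y = 259.0 → σ = 175 MPa, n = 1.48
Sample A has the lowest safety factor, n = 0.658.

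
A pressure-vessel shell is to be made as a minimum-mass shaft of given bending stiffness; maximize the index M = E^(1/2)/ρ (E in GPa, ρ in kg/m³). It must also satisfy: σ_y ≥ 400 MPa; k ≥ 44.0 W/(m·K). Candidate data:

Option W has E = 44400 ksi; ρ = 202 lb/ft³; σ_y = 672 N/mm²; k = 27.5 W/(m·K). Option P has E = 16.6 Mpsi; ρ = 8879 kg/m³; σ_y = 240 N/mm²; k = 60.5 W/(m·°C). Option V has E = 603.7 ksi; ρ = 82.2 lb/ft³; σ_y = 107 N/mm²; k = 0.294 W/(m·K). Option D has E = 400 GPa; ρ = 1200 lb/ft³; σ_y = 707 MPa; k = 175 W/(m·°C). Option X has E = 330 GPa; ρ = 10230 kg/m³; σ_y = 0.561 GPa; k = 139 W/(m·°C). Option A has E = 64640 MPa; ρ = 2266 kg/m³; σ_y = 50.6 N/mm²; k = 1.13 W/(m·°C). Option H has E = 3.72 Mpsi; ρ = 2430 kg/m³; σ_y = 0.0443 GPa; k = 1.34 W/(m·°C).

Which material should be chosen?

option X

Screen on constraints: σ_y ≥ 400 MPa; k ≥ 44.0 W/(m·K). Survivors: option D, option X.
After converting to SI:
  option D: E = 400.0 GPa, ρ = 19220 kg/m³
  option X: E = 330.0 GPa, ρ = 10230 kg/m³
  option X: M = 1.78×10⁻³
  option D: M = 1.04×10⁻³
Option X ranks first.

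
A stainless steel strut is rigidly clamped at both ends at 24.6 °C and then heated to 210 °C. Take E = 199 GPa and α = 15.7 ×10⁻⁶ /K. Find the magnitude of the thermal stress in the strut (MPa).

ΔT = 185.4 K. Constrained thermal stress σ = E·α·ΔT = 199.0×10³ MPa × 15.7×10⁻⁶ × 185.4 = 579 MPa (compressive).

579 MPa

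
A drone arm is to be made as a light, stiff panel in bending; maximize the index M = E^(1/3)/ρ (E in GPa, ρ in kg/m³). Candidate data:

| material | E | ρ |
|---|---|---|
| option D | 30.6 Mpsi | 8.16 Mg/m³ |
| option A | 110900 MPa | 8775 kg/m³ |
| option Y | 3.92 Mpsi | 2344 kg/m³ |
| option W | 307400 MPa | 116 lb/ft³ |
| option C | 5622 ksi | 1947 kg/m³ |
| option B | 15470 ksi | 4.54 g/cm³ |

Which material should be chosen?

option W

Convert each candidate to consistent units, then evaluate M:
  option D: E = 211.0 GPa, ρ = 8160 kg/m³
  option A: E = 110.9 GPa, ρ = 8775 kg/m³
  option Y: E = 27.03 GPa, ρ = 2344 kg/m³
  option W: E = 307.4 GPa, ρ = 1858 kg/m³
  option C: E = 38.76 GPa, ρ = 1947 kg/m³
  option B: E = 106.7 GPa, ρ = 4540 kg/m³
  option W: M = 3.63×10⁻³
  option C: M = 1.74×10⁻³
  option Y: M = 1.28×10⁻³
  option B: M = 1.04×10⁻³
  option D: M = 0.730×10⁻³
  option A: M = 0.548×10⁻³
Option W has the largest M.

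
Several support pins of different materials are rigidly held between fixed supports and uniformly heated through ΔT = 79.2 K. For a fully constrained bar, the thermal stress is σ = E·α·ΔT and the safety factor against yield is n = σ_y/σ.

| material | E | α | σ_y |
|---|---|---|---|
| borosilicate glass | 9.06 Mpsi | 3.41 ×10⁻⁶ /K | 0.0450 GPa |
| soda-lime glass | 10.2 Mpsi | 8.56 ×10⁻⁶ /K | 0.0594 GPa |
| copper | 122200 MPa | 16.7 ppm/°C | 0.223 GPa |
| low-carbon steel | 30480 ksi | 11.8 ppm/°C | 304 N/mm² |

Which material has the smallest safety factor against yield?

soda-lime glass

In consistent units (E in GPa, α in ×10⁻⁶/K, σ_y in MPa):
  borosilicate glass: E = 62.47, α = 3.41, σ_y = 45.00 → σ = 16.9 MPa, n = 2.67
  soda-lime glass: E = 70.33, α = 8.56, σ_y = 59.40 → σ = 47.7 MPa, n = 1.25
  copper: E = 122.2, α = 16.7, σ_y = 223.0 → σ = 162 MPa, n = 1.38
  low-carbon steel: E = 210.2, α = 11.8, σ_y = 304.0 → σ = 196 MPa, n = 1.55
Smallest n: soda-lime glass with n = 1.25.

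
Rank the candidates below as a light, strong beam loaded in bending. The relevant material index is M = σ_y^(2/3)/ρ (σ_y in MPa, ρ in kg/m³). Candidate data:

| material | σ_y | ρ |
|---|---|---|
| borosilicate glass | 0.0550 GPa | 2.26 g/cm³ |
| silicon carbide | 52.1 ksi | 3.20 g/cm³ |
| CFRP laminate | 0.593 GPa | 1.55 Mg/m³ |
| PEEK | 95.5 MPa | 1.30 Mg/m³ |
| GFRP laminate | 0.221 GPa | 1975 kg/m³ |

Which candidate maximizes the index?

After converting to SI:
  borosilicate glass: σ_y = 55.00 MPa, ρ = 2260 kg/m³
  silicon carbide: σ_y = 359.2 MPa, ρ = 3200 kg/m³
  CFRP laminate: σ_y = 593.0 MPa, ρ = 1550 kg/m³
  PEEK: σ_y = 95.50 MPa, ρ = 1300 kg/m³
  GFRP laminate: σ_y = 221.0 MPa, ρ = 1975 kg/m³
  CFRP laminate: M = 45.5×10⁻³
  GFRP laminate: M = 18.5×10⁻³
  PEEK: M = 16.1×10⁻³
  silicon carbide: M = 15.8×10⁻³
  borosilicate glass: M = 6.40×10⁻³
The maximum is for CFRP laminate.

CFRP laminate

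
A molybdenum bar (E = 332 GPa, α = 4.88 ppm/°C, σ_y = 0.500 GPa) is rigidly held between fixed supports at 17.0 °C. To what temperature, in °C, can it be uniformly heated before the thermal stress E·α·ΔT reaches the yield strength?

326 °C

σ_y = 0.500 GPa = 500.0 MPa.
E·α·ΔT = 500.0 MPa ⇒ ΔT = 500.0 / (332.0×10³ × 4.88×10⁻⁶) = 308.6 K.
T = 17.0 + 308.6 = 325.6 °C.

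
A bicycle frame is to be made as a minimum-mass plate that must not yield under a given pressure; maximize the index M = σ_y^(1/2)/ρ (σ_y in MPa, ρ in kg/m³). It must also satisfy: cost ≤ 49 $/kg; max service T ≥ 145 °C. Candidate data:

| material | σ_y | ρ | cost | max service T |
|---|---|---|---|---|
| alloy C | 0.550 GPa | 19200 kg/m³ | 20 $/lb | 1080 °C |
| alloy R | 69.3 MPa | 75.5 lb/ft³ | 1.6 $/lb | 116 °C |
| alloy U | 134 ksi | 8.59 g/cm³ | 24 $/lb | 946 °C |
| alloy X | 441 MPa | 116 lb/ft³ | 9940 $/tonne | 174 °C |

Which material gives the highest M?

Screen on constraints: cost ≤ 49 $/kg; max service T ≥ 145 °C. Survivors: alloy C, alloy X.
Convert each candidate to consistent units, then evaluate M:
  alloy C: σ_y = 550.0 MPa, ρ = 19200 kg/m³
  alloy X: σ_y = 441.0 MPa, ρ = 1858 kg/m³
  alloy X: M = 11.3×10⁻³
  alloy C: M = 1.22×10⁻³
Alloy X has the largest M.

alloy X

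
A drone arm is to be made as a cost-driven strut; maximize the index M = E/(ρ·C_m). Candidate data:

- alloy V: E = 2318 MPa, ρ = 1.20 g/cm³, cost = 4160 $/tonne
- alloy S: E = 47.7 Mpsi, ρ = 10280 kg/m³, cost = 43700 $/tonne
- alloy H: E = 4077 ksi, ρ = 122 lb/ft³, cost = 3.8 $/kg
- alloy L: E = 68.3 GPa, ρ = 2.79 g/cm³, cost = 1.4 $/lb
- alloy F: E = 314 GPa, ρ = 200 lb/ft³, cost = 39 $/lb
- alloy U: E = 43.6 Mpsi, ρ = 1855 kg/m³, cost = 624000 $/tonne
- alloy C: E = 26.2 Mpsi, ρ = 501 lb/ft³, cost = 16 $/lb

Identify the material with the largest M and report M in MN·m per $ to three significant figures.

In SI units:
  alloy V: E = 2.318 GPa, ρ = 1200 kg/m³, cost = 4.160 $/kg
  alloy S: E = 328.9 GPa, ρ = 10280 kg/m³, cost = 43.70 $/kg
  alloy H: E = 28.11 GPa, ρ = 1954 kg/m³, cost = 3.800 $/kg
  alloy L: E = 68.30 GPa, ρ = 2790 kg/m³, cost = 3.086 $/kg
  alloy F: E = 314.0 GPa, ρ = 3204 kg/m³, cost = 85.98 $/kg
  alloy U: E = 300.6 GPa, ρ = 1855 kg/m³, cost = 624.0 $/kg
  alloy C: E = 180.6 GPa, ρ = 8025 kg/m³, cost = 35.27 $/kg
  alloy L: M = 7.93 MN·m per $
  alloy H: M = 3.79 MN·m per $
  alloy F: M = 1.14 MN·m per $
  alloy S: M = 0.732 MN·m per $
  alloy C: M = 0.638 MN·m per $
  alloy V: M = 0.464 MN·m per $
  alloy U: M = 0.260 MN·m per $
Alloy L has the largest M.

alloy L, M = 7.93 MN·m per $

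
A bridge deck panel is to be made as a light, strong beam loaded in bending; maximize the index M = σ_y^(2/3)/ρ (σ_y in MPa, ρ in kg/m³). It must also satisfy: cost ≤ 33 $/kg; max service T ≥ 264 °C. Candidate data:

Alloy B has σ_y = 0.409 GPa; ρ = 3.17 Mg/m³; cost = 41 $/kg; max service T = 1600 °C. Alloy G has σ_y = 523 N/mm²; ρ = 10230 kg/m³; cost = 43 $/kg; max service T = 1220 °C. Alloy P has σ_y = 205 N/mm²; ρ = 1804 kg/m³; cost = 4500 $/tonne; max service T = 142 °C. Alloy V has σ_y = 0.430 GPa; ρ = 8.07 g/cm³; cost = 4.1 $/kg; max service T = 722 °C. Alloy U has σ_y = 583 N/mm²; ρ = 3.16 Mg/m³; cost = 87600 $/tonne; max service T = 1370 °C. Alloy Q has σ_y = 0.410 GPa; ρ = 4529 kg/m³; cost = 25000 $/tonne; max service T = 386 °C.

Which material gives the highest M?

Screen on constraints: cost ≤ 33 $/kg; max service T ≥ 264 °C. Survivors: alloy V, alloy Q.
In SI units:
  alloy V: σ_y = 430.0 MPa, ρ = 8070 kg/m³
  alloy Q: σ_y = 410.0 MPa, ρ = 4529 kg/m³
  alloy Q: M = 12.2×10⁻³
  alloy V: M = 7.06×10⁻³
The maximum is for alloy Q.

alloy Q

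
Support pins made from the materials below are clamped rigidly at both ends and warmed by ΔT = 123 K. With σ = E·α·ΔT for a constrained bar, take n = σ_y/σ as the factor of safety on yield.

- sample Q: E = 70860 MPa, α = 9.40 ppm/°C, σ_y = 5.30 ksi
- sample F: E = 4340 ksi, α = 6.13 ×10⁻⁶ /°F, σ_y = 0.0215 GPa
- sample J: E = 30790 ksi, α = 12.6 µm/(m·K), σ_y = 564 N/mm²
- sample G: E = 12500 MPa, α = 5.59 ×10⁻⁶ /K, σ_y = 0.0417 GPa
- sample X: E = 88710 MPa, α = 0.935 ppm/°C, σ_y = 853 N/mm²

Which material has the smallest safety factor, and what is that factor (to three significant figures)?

sample Q, n = 0.446

In consistent units (E in GPa, α in ×10⁻⁶/K, σ_y in MPa):
  sample Q: E = 70.86, α = 9.40, σ_y = 36.54 → σ = 81.9 MPa, n = 0.446
  sample F: E = 29.92, α = 11.0, σ_y = 21.50 → σ = 40.6 MPa, n = 0.529
  sample J: E = 212.3, α = 12.6, σ_y = 564.0 → σ = 329 MPa, n = 1.71
  sample G: E = 12.50, α = 5.59, σ_y = 41.70 → σ = 8.59 MPa, n = 4.85
  sample X: E = 88.71, α = 0.935, σ_y = 853.0 → σ = 10.2 MPa, n = 83.6
Smallest n: sample Q with n = 0.446.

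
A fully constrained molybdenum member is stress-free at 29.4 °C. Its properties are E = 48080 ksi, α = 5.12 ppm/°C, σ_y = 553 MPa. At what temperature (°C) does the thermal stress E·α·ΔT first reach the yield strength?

355 °C

E = 48080 ksi = 331.5 GPa.
E·α·ΔT = 553.0 MPa ⇒ ΔT = 553.0 / (331.5×10³ × 5.12×10⁻⁶) = 325.8 K.
T = 29.4 + 325.8 = 355.2 °C.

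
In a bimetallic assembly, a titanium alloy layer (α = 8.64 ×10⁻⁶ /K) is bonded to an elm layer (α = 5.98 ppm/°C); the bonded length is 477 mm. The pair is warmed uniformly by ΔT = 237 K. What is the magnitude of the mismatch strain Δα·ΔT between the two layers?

6.30×10⁻⁴

Δα = |8.64 − 5.98|×10⁻⁶/K = 2.66×10⁻⁶/K.
Mismatch strain = Δα·ΔT = 2.66×10⁻⁶ × 237.0 = 6.30×10⁻⁴.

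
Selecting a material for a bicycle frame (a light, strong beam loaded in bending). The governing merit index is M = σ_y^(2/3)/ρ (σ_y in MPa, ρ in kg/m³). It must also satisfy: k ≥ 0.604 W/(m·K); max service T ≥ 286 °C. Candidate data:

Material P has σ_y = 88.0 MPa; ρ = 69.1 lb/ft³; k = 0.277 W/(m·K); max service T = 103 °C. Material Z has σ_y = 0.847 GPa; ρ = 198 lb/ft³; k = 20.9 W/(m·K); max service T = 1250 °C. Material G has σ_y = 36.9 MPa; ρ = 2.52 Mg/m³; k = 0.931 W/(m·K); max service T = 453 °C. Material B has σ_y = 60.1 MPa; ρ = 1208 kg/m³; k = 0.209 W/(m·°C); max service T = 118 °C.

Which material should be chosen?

Screen on constraints: k ≥ 0.604 W/(m·K); max service T ≥ 286 °C. Survivors: material Z, material G.
Convert each candidate to consistent units, then evaluate M:
  material Z: σ_y = 847.0 MPa, ρ = 3172 kg/m³
  material G: σ_y = 36.90 MPa, ρ = 2520 kg/m³
  material Z: M = 28.2×10⁻³
  material G: M = 4.40×10⁻³
The maximum is for material Z.

material Z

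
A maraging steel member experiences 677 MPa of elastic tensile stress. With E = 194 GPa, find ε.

ε = σ/E = 677 / 194000 = 3.49×10⁻³.

3.49×10⁻³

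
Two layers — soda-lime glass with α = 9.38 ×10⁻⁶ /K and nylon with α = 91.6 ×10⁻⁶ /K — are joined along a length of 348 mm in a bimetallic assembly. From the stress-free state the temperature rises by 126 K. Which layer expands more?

α(soda-lime glass) = 9.38×10⁻⁶/K vs α(nylon) = 91.6×10⁻⁶/K.
Higher α expands more for the same ΔT: nylon.

nylon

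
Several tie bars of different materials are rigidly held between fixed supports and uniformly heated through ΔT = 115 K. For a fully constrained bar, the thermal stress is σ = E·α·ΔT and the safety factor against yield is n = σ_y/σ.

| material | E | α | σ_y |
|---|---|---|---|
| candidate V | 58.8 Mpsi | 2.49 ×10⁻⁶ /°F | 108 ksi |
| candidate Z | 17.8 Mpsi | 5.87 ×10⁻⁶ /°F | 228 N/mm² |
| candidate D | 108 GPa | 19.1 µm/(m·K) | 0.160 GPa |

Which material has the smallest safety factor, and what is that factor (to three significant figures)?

With everything in SI (GPa, ×10⁻⁶/K, MPa):
  candidate V: E = 405.4, α = 4.48, σ_y = 744.6 → σ = 209 MPa, n = 3.56
  candidate Z: E = 122.7, α = 10.6, σ_y = 228.0 → σ = 149 MPa, n = 1.53
  candidate D: E = 108.0, α = 19.1, σ_y = 160.0 → σ = 237 MPa, n = 0.674
Candidate D has the lowest safety factor, n = 0.674.

candidate D, n = 0.674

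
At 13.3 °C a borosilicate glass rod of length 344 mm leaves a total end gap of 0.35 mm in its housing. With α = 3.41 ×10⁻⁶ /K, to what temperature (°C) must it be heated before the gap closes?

α·L₀·ΔT = 0.35 mm ⇒ ΔT = 0.35 / (3.41×10⁻⁶ × 344.0) = 298.4 K.
T = 13.3 + 298.4 = 311.7 °C.

312 °C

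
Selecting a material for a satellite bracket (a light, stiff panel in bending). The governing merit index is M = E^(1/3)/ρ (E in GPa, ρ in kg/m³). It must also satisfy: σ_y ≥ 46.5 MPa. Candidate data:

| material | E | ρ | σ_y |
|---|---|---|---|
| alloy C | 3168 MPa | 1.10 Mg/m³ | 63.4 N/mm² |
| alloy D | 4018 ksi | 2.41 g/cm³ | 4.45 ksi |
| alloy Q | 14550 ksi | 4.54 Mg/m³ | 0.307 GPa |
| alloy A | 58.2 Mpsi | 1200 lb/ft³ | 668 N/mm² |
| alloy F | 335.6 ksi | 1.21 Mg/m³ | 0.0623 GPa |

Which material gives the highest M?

alloy C

Screen on constraints: σ_y ≥ 46.5 MPa. Survivors: alloy C, alloy Q, alloy A, alloy F.
After converting to SI:
  alloy C: E = 3.168 GPa, ρ = 1100 kg/m³
  alloy Q: E = 100.3 GPa, ρ = 4540 kg/m³
  alloy A: E = 401.3 GPa, ρ = 19220 kg/m³
  alloy F: E = 2.314 GPa, ρ = 1210 kg/m³
  alloy C: M = 1.34×10⁻³
  alloy F: M = 1.09×10⁻³
  alloy Q: M = 1.02×10⁻³
  alloy A: M = 0.384×10⁻³
The maximum is for alloy C.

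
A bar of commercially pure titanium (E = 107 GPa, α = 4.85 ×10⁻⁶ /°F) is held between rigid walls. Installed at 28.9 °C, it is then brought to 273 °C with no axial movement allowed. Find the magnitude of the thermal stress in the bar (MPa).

228 MPa

α = 4.85×10⁻⁶/°F × 9/5 = 8.73×10⁻⁶/K.
ΔT = 244.1 K. Constrained thermal stress σ = E·α·ΔT = 107.0×10³ MPa × 8.73×10⁻⁶ × 244.1 = 228 MPa (compressive).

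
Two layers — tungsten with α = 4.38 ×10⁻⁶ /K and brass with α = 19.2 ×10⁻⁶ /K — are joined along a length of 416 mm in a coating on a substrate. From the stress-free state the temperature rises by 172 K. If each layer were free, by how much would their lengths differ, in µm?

1060 µm

Δα = |4.38 − 19.2|×10⁻⁶/K = 14.8×10⁻⁶/K.
ΔL_mismatch = Δα·L·ΔT = 14.8×10⁻⁶ × 416.0 mm × 172.0 K = 1060 µm.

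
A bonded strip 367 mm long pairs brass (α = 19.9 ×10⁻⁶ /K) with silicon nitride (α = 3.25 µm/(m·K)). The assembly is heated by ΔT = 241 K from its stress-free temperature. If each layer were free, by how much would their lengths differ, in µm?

1470 µm

Δα = |19.9 − 3.25|×10⁻⁶/K = 16.6×10⁻⁶/K.
ΔL_mismatch = Δα·L·ΔT = 16.6×10⁻⁶ × 367.0 mm × 241.0 K = 1470 µm.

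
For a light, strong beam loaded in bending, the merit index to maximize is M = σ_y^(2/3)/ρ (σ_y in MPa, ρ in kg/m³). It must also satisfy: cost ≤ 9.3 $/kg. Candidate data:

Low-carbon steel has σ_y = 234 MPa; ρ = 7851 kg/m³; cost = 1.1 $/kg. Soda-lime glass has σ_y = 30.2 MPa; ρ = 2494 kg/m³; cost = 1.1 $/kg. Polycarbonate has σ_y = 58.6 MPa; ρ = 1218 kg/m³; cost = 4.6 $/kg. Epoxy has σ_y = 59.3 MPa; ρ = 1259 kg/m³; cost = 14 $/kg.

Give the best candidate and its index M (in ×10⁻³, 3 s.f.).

polycarbonate, M = 12.4×10⁻³

Screen on constraints: cost ≤ 9.3 $/kg. Survivors: low-carbon steel, soda-lime glass, polycarbonate.
Computing M directly (units already consistent):
  polycarbonate: M = 12.4×10⁻³
  low-carbon steel: M = 4.84×10⁻³
  soda-lime glass: M = 3.89×10⁻³
The maximum is for polycarbonate.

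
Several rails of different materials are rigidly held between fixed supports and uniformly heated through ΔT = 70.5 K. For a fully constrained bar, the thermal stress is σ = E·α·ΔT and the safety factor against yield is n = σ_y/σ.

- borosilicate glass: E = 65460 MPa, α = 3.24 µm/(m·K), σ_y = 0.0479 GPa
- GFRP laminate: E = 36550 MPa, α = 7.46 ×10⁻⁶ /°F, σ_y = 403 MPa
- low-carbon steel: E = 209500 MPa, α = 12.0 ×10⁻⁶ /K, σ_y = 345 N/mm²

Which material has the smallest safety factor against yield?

low-carbon steel

Converting E to GPa, α to ×10⁻⁶/K, σ_y to MPa, then σ and n for each:
  borosilicate glass: E = 65.46, α = 3.24, σ_y = 47.90 → σ = 15.0 MPa, n = 3.20
  GFRP laminate: E = 36.55, α = 13.4, σ_y = 403.0 → σ = 34.6 MPa, n = 11.6
  low-carbon steel: E = 209.5, α = 12.0, σ_y = 345.0 → σ = 177 MPa, n = 1.95
Low-carbon steel has the lowest safety factor, n = 1.95.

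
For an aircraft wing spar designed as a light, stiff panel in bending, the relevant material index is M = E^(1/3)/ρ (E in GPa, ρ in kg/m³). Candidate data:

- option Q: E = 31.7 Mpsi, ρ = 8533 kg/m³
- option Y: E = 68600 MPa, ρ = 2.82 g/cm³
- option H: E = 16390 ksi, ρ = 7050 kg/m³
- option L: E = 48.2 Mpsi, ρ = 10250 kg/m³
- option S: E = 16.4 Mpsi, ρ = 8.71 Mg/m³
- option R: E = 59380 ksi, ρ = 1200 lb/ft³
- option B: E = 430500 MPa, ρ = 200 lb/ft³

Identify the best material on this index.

option B

In SI units:
  option Q: E = 218.6 GPa, ρ = 8533 kg/m³
  option Y: E = 68.60 GPa, ρ = 2820 kg/m³
  option H: E = 113.0 GPa, ρ = 7050 kg/m³
  option L: E = 332.3 GPa, ρ = 10250 kg/m³
  option S: E = 113.1 GPa, ρ = 8710 kg/m³
  option R: E = 409.4 GPa, ρ = 19220 kg/m³
  option B: E = 430.5 GPa, ρ = 3204 kg/m³
  option B: M = 2.36×10⁻³
  option Y: M = 1.45×10⁻³
  option Q: M = 0.706×10⁻³
  option H: M = 0.686×10⁻³
  option L: M = 0.676×10⁻³
  option S: M = 0.555×10⁻³
  option R: M = 0.386×10⁻³
Highest index: option B.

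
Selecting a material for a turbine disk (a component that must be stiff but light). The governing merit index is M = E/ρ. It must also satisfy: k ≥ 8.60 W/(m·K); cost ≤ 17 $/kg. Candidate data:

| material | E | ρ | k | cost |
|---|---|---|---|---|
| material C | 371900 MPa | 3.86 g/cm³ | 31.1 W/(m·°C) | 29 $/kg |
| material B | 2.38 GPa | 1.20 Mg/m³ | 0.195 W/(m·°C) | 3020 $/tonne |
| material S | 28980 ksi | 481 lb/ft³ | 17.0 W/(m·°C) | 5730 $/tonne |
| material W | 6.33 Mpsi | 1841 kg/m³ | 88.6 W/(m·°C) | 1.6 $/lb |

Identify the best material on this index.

material S

Screen on constraints: k ≥ 8.60 W/(m·K); cost ≤ 17 $/kg. Survivors: material S, material W.
Putting every candidate on a common basis:
  material S: E = 199.8 GPa, ρ = 7705 kg/m³
  material W: E = 43.64 GPa, ρ = 1841 kg/m³
  material S: M = 25.9 MN·m/kg
  material W: M = 23.7 MN·m/kg
The maximum is for material S.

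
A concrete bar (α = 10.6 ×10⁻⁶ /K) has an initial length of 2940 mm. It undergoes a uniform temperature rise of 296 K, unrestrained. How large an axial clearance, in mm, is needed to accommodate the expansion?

ΔL = α·L₀·ΔT = 10.6×10⁻⁶ × 2940 mm × 296.0 K = 9.22 mm.

9.22 mm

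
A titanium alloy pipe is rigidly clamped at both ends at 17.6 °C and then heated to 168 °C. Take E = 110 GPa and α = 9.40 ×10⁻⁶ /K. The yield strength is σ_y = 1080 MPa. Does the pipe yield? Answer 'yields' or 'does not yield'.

does not yield

ΔT = 150.4 K. Constrained thermal stress σ = E·α·ΔT = 110.0×10³ MPa × 9.40×10⁻⁶ × 150.4 = 156 MPa (compressive).
Compare to σ_y = 1080 MPa: σ < σ_y, so it does not yield.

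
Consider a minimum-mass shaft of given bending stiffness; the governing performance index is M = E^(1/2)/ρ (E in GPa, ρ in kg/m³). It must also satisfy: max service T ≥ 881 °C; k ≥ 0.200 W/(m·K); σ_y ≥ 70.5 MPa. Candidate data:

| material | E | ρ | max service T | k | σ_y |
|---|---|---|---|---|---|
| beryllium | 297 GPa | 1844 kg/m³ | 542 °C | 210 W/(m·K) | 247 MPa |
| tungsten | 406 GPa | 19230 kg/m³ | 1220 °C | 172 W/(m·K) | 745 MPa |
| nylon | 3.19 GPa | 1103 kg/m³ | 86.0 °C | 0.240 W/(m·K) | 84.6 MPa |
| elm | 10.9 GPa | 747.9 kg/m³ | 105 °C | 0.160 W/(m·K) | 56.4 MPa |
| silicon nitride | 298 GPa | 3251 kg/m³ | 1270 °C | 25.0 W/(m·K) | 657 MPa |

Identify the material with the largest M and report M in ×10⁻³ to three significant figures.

silicon nitride, M = 5.31×10⁻³

Screen on constraints: max service T ≥ 881 °C; k ≥ 0.200 W/(m·K); σ_y ≥ 70.5 MPa. Survivors: tungsten, silicon nitride.
Computing M directly (units already consistent):
  silicon nitride: M = 5.31×10⁻³
  tungsten: M = 1.05×10⁻³
Silicon nitride ranks first.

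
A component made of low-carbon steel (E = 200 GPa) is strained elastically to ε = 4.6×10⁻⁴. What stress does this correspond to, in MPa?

σ = E·ε = 200000 MPa × 4.6×10⁻⁴ = 92.0 MPa.

92.0 MPa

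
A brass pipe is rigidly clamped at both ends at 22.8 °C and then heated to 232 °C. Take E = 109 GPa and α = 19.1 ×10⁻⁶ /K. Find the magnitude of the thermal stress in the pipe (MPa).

ΔT = 209.2 K. Constrained thermal stress σ = E·α·ΔT = 109.0×10³ MPa × 19.1×10⁻⁶ × 209.2 = 436 MPa (compressive).

436 MPa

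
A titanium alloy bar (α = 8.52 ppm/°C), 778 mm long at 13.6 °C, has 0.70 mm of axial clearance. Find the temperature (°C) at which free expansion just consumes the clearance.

α·L₀·ΔT = 0.7 mm ⇒ ΔT = 0.7 / (8.52×10⁻⁶ × 778.0) = 105.6 K.
T = 13.6 + 105.6 = 119.2 °C.

119 °C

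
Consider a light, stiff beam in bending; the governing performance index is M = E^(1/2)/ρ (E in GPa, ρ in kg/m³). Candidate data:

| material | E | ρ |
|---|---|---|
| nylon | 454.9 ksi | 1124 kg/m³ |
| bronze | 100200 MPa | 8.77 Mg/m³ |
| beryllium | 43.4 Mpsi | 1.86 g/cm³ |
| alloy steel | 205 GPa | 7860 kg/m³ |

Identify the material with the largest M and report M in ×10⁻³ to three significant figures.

beryllium, M = 9.30×10⁻³

Normalizing units and computing the index:
  nylon: E = 3.136 GPa, ρ = 1124 kg/m³
  bronze: E = 100.2 GPa, ρ = 8770 kg/m³
  beryllium: E = 299.2 GPa, ρ = 1860 kg/m³
  alloy steel: E = 205.0 GPa, ρ = 7860 kg/m³
  beryllium: M = 9.30×10⁻³
  alloy steel: M = 1.82×10⁻³
  nylon: M = 1.58×10⁻³
  bronze: M = 1.14×10⁻³
Highest index: beryllium.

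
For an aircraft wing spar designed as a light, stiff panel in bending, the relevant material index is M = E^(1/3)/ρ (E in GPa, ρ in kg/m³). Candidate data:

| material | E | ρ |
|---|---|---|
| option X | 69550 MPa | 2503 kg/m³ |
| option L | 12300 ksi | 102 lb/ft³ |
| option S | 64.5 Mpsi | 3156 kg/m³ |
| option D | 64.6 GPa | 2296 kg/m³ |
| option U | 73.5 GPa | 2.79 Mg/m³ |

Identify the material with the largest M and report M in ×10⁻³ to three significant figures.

option L, M = 2.69×10⁻³

Putting every candidate on a common basis:
  option X: E = 69.55 GPa, ρ = 2503 kg/m³
  option L: E = 84.81 GPa, ρ = 1634 kg/m³
  option S: E = 444.7 GPa, ρ = 3156 kg/m³
  option D: E = 64.60 GPa, ρ = 2296 kg/m³
  option U: E = 73.50 GPa, ρ = 2790 kg/m³
  option L: M = 2.69×10⁻³
  option S: M = 2.42×10⁻³
  option D: M = 1.75×10⁻³
  option X: M = 1.64×10⁻³
  option U: M = 1.50×10⁻³
The maximum is for option L.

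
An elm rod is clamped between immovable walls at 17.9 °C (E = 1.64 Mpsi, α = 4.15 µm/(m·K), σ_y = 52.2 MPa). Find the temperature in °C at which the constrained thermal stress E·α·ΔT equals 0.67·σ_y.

763 °C

E = 1.64 Mpsi = 11.31 GPa.
E·α·ΔT = 34.97 MPa ⇒ ΔT = 34.97 / (11.31×10³ × 4.15×10⁻⁶) = 745.3 K.
T = 17.9 + 745.3 = 763.2 °C.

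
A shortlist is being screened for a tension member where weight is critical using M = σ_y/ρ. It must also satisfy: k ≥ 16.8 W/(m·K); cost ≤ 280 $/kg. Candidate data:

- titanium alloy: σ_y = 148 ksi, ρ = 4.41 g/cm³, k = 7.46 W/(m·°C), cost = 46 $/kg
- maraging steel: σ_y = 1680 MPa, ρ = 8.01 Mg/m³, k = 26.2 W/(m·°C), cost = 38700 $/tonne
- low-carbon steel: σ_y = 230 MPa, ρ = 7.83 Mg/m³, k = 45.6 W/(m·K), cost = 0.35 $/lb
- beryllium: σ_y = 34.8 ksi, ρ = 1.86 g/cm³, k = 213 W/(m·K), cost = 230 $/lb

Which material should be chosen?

Screen on constraints: k ≥ 16.8 W/(m·K); cost ≤ 280 $/kg. Survivors: maraging steel, low-carbon steel.
Normalizing units and computing the index:
  maraging steel: σ_y = 1680 MPa, ρ = 8010 kg/m³
  low-carbon steel: σ_y = 230.0 MPa, ρ = 7830 kg/m³
  maraging steel: M = 210 kN·m/kg
  low-carbon steel: M = 29.4 kN·m/kg
Highest index: maraging steel.

maraging steel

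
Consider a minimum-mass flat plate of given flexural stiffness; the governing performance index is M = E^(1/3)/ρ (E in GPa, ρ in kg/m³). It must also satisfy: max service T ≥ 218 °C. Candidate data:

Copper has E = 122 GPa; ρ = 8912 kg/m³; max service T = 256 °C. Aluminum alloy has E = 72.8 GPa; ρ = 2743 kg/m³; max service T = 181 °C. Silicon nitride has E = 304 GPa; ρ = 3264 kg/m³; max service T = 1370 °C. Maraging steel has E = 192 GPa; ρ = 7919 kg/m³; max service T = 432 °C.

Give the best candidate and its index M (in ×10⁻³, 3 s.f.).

Screen on constraints: max service T ≥ 218 °C. Survivors: copper, silicon nitride, maraging steel.
Per-candidate index values:
  silicon nitride: M = 2.06×10⁻³
  maraging steel: M = 0.729×10⁻³
  copper: M = 0.557×10⁻³
Silicon nitride has the largest M.

silicon nitride, M = 2.06×10⁻³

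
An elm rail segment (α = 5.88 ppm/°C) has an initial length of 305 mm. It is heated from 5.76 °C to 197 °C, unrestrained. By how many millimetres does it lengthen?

0.343 mm

ΔT = 197 − 5.76 = 191.2 K.
ΔL = α·L₀·ΔT = 5.88×10⁻⁶ × 305 mm × 191.2 K = 0.343 mm.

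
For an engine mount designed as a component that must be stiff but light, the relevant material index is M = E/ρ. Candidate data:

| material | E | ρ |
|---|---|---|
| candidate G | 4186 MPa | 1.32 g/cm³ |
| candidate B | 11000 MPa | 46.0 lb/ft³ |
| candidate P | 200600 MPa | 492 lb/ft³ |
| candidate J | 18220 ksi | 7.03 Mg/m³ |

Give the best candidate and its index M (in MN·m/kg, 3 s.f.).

Normalizing units and computing the index:
  candidate G: E = 4.186 GPa, ρ = 1320 kg/m³
  candidate B: E = 11.00 GPa, ρ = 736.8 kg/m³
  candidate P: E = 200.6 GPa, ρ = 7881 kg/m³
  candidate J: E = 125.6 GPa, ρ = 7030 kg/m³
  candidate P: M = 25.5 MN·m/kg
  candidate J: M = 17.9 MN·m/kg
  candidate B: M = 14.9 MN·m/kg
  candidate G: M = 3.17 MN·m/kg
Candidate P has the largest M.

candidate P, M = 25.5 MN·m/kg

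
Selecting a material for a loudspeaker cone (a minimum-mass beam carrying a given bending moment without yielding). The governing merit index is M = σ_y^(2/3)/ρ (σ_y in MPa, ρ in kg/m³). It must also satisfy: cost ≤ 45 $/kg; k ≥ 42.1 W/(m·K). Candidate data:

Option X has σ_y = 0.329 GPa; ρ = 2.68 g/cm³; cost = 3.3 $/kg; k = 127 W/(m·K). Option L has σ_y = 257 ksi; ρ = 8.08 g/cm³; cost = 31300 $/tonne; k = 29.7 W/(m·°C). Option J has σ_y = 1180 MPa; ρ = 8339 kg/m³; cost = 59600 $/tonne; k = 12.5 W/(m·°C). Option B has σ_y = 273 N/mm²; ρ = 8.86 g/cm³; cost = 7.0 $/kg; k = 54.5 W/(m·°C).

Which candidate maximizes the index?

Screen on constraints: cost ≤ 45 $/kg; k ≥ 42.1 W/(m·K). Survivors: option X, option B.
In SI units:
  option X: σ_y = 329.0 MPa, ρ = 2680 kg/m³
  option B: σ_y = 273.0 MPa, ρ = 8860 kg/m³
  option X: M = 17.8×10⁻³
  option B: M = 4.75×10⁻³
Option X has the largest M.

option X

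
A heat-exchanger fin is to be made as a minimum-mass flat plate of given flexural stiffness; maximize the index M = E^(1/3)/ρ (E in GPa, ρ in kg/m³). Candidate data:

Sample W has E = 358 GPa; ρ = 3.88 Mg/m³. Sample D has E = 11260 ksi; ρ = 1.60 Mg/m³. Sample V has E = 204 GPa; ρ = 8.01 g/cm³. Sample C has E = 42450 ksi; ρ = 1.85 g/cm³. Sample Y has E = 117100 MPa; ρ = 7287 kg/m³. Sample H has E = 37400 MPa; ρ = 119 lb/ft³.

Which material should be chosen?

In SI units:
  sample W: E = 358.0 GPa, ρ = 3880 kg/m³
  sample D: E = 77.63 GPa, ρ = 1600 kg/m³
  sample V: E = 204.0 GPa, ρ = 8010 kg/m³
  sample C: E = 292.7 GPa, ρ = 1850 kg/m³
  sample Y: E = 117.1 GPa, ρ = 7287 kg/m³
  sample H: E = 37.40 GPa, ρ = 1906 kg/m³
  sample C: M = 3.59×10⁻³
  sample D: M = 2.67×10⁻³
  sample W: M = 1.83×10⁻³
  sample H: M = 1.75×10⁻³
  sample V: M = 0.735×10⁻³
  sample Y: M = 0.671×10⁻³
Highest index: sample C.

sample C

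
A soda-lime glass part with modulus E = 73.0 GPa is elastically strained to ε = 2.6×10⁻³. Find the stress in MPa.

σ = E·ε = 73000 MPa × 2.6×10⁻³ = 190 MPa.

190 MPa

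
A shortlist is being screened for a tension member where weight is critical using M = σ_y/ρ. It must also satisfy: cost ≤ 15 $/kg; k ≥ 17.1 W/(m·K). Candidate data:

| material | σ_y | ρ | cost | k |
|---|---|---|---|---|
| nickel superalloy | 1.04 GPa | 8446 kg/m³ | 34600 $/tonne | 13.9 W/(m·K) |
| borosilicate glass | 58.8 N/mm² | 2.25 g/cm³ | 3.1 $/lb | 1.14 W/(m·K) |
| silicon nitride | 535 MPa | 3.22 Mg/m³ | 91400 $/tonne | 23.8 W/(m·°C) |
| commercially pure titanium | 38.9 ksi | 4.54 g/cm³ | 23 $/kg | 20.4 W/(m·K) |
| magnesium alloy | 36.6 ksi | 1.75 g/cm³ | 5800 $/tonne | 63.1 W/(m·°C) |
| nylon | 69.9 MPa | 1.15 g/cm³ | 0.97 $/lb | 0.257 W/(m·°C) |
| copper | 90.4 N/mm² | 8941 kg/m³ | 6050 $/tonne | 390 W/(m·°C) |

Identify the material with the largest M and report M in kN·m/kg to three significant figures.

magnesium alloy, M = 144 kN·m/kg

Screen on constraints: cost ≤ 15 $/kg; k ≥ 17.1 W/(m·K). Survivors: magnesium alloy, copper.
Normalizing units and computing the index:
  magnesium alloy: σ_y = 252.3 MPa, ρ = 1750 kg/m³
  copper: σ_y = 90.40 MPa, ρ = 8941 kg/m³
  magnesium alloy: M = 144 kN·m/kg
  copper: M = 10.1 kN·m/kg
Highest index: magnesium alloy.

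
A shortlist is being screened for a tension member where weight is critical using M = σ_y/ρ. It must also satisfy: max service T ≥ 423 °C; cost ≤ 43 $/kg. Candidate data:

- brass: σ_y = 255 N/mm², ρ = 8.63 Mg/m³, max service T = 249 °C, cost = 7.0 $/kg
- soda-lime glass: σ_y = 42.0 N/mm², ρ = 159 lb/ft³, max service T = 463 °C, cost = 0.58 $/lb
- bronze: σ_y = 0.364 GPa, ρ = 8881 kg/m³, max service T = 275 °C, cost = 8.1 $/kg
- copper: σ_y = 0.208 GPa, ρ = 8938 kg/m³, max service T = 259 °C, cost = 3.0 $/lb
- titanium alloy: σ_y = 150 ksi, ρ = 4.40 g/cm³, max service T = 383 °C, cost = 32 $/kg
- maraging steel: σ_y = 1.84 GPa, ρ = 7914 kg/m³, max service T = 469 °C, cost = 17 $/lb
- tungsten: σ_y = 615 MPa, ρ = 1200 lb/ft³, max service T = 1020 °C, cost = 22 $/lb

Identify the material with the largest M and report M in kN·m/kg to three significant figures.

maraging steel, M = 232 kN·m/kg

Screen on constraints: max service T ≥ 423 °C; cost ≤ 43 $/kg. Survivors: soda-lime glass, maraging steel.
After converting to SI:
  soda-lime glass: σ_y = 42.00 MPa, ρ = 2547 kg/m³
  maraging steel: σ_y = 1840 MPa, ρ = 7914 kg/m³
  maraging steel: M = 232 kN·m/kg
  soda-lime glass: M = 16.5 kN·m/kg
Maraging steel has the largest M.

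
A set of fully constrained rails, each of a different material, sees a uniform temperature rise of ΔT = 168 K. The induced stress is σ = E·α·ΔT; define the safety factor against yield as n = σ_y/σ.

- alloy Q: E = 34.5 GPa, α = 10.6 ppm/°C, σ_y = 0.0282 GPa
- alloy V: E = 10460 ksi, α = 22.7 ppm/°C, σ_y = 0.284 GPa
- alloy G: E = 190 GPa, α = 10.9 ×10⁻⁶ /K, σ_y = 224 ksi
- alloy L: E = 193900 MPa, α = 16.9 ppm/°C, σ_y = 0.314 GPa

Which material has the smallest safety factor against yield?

Per material, after unit conversion:
  alloy Q: E = 34.50, α = 10.6, σ_y = 28.20 → σ = 61.4 MPa, n = 0.459
  alloy V: E = 72.12, α = 22.7, σ_y = 284.0 → σ = 275 MPa, n = 1.03
  alloy G: E = 190.0, α = 10.9, σ_y = 1544 → σ = 348 MPa, n = 4.44
  alloy L: E = 193.9, α = 16.9, σ_y = 314.0 → σ = 551 MPa, n = 0.570
Alloy Q has the lowest safety factor, n = 0.459.

alloy Q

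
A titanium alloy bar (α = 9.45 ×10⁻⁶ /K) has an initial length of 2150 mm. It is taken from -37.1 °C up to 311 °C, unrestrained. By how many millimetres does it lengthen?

7.07 mm

ΔT = 311 − (-37.1) = 348.1 K.
ΔL = α·L₀·ΔT = 9.45×10⁻⁶ × 2150 mm × 348.1 K = 7.07 mm.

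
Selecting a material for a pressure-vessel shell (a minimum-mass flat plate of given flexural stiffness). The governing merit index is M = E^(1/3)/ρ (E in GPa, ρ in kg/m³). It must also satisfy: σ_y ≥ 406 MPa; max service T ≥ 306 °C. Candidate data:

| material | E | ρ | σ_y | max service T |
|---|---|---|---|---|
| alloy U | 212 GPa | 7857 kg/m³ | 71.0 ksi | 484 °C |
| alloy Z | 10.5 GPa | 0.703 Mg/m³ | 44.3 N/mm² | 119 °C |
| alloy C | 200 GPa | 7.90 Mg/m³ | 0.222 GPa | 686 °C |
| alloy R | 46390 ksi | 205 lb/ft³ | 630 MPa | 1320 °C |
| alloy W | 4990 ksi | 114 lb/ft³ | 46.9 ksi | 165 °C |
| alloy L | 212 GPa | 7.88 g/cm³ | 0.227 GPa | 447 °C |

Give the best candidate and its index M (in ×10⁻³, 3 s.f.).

Screen on constraints: σ_y ≥ 406 MPa; max service T ≥ 306 °C. Survivors: alloy U, alloy R.
Normalizing units and computing the index:
  alloy U: E = 212.0 GPa, ρ = 7857 kg/m³
  alloy R: E = 319.8 GPa, ρ = 3284 kg/m³
  alloy R: M = 2.08×10⁻³
  alloy U: M = 0.759×10⁻³
Alloy R has the largest M.

alloy R, M = 2.08×10⁻³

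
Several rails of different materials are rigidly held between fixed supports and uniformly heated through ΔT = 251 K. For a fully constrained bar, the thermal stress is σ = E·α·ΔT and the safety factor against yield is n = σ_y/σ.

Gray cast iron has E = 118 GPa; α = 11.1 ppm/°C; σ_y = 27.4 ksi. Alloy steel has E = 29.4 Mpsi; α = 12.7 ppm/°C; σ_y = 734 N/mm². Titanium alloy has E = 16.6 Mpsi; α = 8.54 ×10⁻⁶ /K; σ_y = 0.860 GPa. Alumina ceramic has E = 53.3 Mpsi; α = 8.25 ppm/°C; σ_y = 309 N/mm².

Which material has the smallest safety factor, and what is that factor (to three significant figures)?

alumina ceramic, n = 0.406

In consistent units (E in GPa, α in ×10⁻⁶/K, σ_y in MPa):
  gray cast iron: E = 118.0, α = 11.1, σ_y = 188.9 → σ = 329 MPa, n = 0.575
  alloy steel: E = 202.7, α = 12.7, σ_y = 734.0 → σ = 646 MPa, n = 1.14
  titanium alloy: E = 114.5, α = 8.54, σ_y = 860.0 → σ = 245 MPa, n = 3.51
  alumina ceramic: E = 367.5, α = 8.25, σ_y = 309.0 → σ = 761 MPa, n = 0.406
The minimum is alumina ceramic at n = 0.406.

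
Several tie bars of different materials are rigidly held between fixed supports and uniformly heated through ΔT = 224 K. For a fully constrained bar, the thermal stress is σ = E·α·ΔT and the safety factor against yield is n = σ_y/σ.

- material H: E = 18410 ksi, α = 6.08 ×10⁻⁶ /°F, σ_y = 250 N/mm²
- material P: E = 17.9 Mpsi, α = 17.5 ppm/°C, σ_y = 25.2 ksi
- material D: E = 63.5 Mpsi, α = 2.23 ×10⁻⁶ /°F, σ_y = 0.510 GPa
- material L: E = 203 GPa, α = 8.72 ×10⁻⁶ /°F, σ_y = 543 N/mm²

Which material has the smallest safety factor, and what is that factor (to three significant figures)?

With everything in SI (GPa, ×10⁻⁶/K, MPa):
  material H: E = 126.9, α = 10.9, σ_y = 250.0 → σ = 311 MPa, n = 0.803
  material P: E = 123.4, α = 17.5, σ_y = 173.7 → σ = 484 MPa, n = 0.359
  material D: E = 437.8, α = 4.01, σ_y = 510.0 → σ = 394 MPa, n = 1.30
  material L: E = 203.0, α = 15.7, σ_y = 543.0 → σ = 714 MPa, n = 0.761
Material P has the lowest safety factor, n = 0.359.

material P, n = 0.359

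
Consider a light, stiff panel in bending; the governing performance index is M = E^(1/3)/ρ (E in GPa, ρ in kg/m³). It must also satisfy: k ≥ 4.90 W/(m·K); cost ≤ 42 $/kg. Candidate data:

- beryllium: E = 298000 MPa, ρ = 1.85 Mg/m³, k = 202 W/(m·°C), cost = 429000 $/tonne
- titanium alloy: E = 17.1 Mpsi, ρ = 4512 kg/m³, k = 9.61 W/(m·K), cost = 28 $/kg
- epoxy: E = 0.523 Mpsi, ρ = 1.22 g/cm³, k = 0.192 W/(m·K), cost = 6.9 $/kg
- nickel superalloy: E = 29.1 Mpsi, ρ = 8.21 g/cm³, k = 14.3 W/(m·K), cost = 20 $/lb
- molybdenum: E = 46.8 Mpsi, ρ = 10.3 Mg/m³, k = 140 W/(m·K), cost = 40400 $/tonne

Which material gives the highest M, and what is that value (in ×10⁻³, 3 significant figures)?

Screen on constraints: k ≥ 4.90 W/(m·K); cost ≤ 42 $/kg. Survivors: titanium alloy, molybdenum.
In SI units:
  titanium alloy: E = 117.9 GPa, ρ = 4512 kg/m³
  molybdenum: E = 322.7 GPa, ρ = 10300 kg/m³
  titanium alloy: M = 1.09×10⁻³
  molybdenum: M = 0.666×10⁻³
Highest index: titanium alloy.

titanium alloy, M = 1.09×10⁻³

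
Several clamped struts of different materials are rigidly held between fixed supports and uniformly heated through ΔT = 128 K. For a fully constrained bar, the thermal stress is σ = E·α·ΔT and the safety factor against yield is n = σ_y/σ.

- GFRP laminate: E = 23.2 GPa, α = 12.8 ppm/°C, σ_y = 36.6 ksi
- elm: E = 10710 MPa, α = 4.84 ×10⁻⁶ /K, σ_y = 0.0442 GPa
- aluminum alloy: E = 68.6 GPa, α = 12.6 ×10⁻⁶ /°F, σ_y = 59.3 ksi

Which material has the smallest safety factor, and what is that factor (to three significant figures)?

aluminum alloy, n = 2.05

Converting E to GPa, α to ×10⁻⁶/K, σ_y to MPa, then σ and n for each:
  GFRP laminate: E = 23.20, α = 12.8, σ_y = 252.3 → σ = 38.0 MPa, n = 6.64
  elm: E = 10.71, α = 4.84, σ_y = 44.20 → σ = 6.64 MPa, n = 6.66
  aluminum alloy: E = 68.60, α = 22.7, σ_y = 408.9 → σ = 199 MPa, n = 2.05
The minimum is aluminum alloy at n = 2.05.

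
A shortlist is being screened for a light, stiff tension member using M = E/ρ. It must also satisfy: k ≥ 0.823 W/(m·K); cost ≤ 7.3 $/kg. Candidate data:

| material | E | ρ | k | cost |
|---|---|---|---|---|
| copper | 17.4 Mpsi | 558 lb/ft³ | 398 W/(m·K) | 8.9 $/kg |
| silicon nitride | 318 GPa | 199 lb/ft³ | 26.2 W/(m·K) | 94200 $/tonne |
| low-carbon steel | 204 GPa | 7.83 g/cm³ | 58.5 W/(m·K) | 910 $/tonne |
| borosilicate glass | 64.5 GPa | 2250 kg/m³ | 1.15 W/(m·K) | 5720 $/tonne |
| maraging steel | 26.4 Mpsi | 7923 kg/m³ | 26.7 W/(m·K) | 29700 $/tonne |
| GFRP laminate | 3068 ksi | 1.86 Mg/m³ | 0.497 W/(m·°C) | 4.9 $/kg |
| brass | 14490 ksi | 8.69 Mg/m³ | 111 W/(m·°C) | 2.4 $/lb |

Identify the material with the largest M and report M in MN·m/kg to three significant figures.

Screen on constraints: k ≥ 0.823 W/(m·K); cost ≤ 7.3 $/kg. Survivors: low-carbon steel, borosilicate glass, brass.
In SI units:
  low-carbon steel: E = 204.0 GPa, ρ = 7830 kg/m³
  borosilicate glass: E = 64.50 GPa, ρ = 2250 kg/m³
  brass: E = 99.91 GPa, ρ = 8690 kg/m³
  borosilicate glass: M = 28.7 MN·m/kg
  low-carbon steel: M = 26.1 MN·m/kg
  brass: M = 11.5 MN·m/kg
Borosilicate glass ranks first.

borosilicate glass, M = 28.7 MN·m/kg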